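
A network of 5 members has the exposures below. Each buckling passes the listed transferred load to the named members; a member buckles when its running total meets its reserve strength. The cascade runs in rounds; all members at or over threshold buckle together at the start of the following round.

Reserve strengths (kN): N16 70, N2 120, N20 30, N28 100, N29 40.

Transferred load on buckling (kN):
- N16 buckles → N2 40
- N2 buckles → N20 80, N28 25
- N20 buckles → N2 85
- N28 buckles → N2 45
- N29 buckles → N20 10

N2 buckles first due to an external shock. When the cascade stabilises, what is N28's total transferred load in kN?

25

Round 1 — N2 buckles (initial).
  N20: +80 → 80 ≥ 30
  N28: +25 → 25 < 100
Round 2 — N20 buckles.
No further bucklings.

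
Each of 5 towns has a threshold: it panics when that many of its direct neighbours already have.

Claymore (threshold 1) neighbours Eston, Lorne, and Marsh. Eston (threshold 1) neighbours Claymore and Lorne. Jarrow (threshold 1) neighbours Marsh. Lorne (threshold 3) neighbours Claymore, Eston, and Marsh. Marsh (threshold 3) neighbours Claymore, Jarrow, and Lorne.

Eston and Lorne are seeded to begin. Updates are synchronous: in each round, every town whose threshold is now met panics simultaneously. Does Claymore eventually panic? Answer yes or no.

Round 1 — Eston, Lorne panic (initial).
Round 2 — checking thresholds:
  Claymore: 2 of 3 neighbours ≥ 1, panics.
  Marsh: 1 of 3 neighbours < 3, below threshold.
Round 3 — no new panics; cascade stops.

yes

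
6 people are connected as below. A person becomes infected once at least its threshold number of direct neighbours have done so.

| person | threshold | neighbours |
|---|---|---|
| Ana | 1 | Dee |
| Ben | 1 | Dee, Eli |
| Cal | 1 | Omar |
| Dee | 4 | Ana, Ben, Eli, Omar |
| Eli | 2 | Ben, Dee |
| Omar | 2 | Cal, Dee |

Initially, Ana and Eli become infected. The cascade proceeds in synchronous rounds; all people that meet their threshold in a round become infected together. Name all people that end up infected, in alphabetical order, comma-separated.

Round 1 — Ana, Eli become infected (initial).
Round 2 — checking thresholds:
  Ben: 1 of 2 neighbours ≥ 1, becomes infected.
  Dee: 2 of 4 neighbours < 4, holds.
Round 3 — no new infections; cascade stops.

Ana, Ben, Eli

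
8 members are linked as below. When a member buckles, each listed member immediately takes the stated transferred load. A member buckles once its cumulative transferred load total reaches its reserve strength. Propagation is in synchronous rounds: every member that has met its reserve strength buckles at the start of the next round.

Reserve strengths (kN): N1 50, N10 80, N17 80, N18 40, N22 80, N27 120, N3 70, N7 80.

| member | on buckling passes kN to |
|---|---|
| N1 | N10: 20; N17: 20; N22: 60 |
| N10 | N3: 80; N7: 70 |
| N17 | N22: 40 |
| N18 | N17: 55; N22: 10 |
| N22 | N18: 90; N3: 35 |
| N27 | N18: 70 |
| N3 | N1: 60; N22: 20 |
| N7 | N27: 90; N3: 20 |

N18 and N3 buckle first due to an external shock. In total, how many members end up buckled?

4

Round 1 — N18, N3 buckle (initial).
  N1: +60 → 60 ≥ 50
  N17: +55 → 55 < 80
  N22: +10+20 → 30 < 80
Round 2 — N1 buckles.
  N10: +20 → 20 < 80
  N17: +20 → 75 < 80
  N22: +60 → 90 ≥ 80
Round 3 — N22 buckles.
No further bucklings.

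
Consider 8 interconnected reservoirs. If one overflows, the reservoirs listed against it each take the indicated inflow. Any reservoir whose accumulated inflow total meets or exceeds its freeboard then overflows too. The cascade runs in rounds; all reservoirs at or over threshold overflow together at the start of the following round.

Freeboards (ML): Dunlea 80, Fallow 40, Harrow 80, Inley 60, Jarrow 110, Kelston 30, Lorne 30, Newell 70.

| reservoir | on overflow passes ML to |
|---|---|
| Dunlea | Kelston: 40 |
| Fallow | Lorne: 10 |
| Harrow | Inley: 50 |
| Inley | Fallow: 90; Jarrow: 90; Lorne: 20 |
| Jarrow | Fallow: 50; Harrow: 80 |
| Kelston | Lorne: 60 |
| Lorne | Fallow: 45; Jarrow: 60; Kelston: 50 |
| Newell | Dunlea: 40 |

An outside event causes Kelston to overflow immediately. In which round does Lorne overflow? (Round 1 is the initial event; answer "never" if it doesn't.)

2

Round 1 — Kelston overflows (initial).
  Lorne: +60 → 60 ≥ 30
Round 2 — Lorne overflows.
  Fallow: +45 → 45 ≥ 40
  Jarrow: +60 → 60 < 110
Round 3 — Fallow overflows.
No further overflows.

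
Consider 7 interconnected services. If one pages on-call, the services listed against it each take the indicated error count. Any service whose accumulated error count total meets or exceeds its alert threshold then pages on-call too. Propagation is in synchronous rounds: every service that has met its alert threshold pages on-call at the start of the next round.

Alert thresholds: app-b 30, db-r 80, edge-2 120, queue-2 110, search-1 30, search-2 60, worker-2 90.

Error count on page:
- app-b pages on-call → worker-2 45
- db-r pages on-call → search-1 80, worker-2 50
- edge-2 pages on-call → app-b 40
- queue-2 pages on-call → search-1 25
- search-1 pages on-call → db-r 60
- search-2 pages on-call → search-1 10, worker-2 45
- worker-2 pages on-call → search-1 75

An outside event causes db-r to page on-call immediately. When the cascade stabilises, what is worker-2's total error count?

50

Round 1 — db-r pages on-call (initial).
  search-1: +80 → 80 ≥ 30
  worker-2: +50 → 50 < 90
Round 2 — search-1 pages on-call.
No further pages.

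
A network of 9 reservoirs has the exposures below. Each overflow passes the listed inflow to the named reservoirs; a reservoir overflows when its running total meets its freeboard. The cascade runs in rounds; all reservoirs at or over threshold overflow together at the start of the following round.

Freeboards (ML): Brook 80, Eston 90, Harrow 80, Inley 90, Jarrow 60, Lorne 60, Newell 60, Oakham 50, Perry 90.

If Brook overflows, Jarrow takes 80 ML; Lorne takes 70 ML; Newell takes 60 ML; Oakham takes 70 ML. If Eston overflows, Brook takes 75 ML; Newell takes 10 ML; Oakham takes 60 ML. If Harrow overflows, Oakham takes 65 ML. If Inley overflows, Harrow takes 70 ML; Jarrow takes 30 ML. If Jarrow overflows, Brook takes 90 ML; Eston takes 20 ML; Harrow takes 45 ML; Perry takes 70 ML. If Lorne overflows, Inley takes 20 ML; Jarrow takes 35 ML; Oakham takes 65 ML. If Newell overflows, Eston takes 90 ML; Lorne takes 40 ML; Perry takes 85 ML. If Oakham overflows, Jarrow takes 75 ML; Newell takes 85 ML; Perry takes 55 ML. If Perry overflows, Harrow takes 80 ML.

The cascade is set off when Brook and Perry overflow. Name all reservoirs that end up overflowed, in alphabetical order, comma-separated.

Brook, Eston, Harrow, Jarrow, Lorne, Newell, Oakham, Perry

Round 1 — Brook, Perry overflow (initial).
  Harrow: +80 → 80 ≥ 80
  Jarrow: +80 → 80 ≥ 60
  Lorne: +70 → 70 ≥ 60
  Newell: +60 → 60 ≥ 60
  Oakham: +70 → 70 ≥ 50
Round 2 — Harrow, Jarrow, Lorne, Newell, Oakham overflow.
  Eston: +20+90 → 110 ≥ 90
  Inley: +20 → 20 < 90
Round 3 — Eston overflows.
No further overflows.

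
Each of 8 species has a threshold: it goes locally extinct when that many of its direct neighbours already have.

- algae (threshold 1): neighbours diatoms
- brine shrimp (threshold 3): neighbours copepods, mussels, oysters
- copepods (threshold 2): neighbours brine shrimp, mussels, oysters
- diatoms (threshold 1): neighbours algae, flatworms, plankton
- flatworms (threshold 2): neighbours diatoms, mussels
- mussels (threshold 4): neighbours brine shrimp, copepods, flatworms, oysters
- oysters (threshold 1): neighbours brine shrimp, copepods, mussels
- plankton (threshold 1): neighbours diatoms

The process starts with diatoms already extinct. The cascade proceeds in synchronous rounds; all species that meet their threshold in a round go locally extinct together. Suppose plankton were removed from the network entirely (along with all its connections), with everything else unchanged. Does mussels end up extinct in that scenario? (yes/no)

no

With plankton removed:
Round 1 — diatoms goes locally extinct (initial).
Round 2 — checking thresholds:
  algae: 1 of 1 neighbours ≥ 1, goes locally extinct.
  flatworms: 1 of 2 neighbours < 2, not yet.
Round 3 — no new extinctions; cascade stops.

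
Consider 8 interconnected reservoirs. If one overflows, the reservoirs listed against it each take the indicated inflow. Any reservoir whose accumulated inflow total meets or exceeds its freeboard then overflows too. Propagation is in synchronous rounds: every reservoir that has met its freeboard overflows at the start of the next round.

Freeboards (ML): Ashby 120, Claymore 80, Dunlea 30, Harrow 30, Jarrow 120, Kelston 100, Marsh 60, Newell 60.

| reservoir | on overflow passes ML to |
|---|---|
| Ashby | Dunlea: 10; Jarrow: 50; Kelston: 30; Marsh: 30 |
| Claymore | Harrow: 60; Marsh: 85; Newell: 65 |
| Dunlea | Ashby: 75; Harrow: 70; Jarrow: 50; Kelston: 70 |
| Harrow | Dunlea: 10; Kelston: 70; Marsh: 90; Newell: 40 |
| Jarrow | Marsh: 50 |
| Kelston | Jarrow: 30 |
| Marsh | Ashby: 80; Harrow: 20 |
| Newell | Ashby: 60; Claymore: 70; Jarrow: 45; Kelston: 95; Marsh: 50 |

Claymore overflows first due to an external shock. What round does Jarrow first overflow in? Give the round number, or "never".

Round 1 — Claymore overflows (initial).
  Harrow: +60 → 60 ≥ 30
  Marsh: +85 → 85 ≥ 60
  Newell: +65 → 65 ≥ 60
Round 2 — Harrow, Marsh, Newell overflow.
  Ashby: +80+60 → 140 ≥ 120
  Dunlea: +10 → 10 < 30
  Jarrow: +45 → 45 < 120
  Kelston: +70+95 → 165 ≥ 100
Round 3 — Ashby, Kelston overflow.
  Dunlea: +10 → 20 < 30
  Jarrow: +50+30 → 125 ≥ 120
Round 4 — Jarrow overflows.
No further overflows.

4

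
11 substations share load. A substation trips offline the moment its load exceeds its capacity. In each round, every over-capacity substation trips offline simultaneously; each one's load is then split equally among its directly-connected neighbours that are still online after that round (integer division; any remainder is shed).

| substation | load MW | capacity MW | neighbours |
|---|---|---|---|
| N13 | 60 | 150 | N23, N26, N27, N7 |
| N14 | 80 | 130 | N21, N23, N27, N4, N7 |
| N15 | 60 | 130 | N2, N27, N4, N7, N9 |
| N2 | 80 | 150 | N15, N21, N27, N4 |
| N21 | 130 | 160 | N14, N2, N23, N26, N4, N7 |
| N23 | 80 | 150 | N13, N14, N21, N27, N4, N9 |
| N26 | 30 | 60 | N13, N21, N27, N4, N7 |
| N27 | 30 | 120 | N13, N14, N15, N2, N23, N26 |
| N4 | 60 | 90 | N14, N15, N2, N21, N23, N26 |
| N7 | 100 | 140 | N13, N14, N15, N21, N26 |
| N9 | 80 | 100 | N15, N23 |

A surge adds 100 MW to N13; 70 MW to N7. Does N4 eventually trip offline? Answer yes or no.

yes

Round 1 — N13 at 160 > 150; N7 at 170 > 140. N13, N7 trip offline.
  N13 sheds 160 MW to N23, N26, N27: 53 each (1 lost).
    N23: 80+53 = 133 ≤ 150
    N26: 30+53 = 83 > 60
    N27: 30+53 = 83 ≤ 120
  N7 sheds 170 MW to N14, N15, N21, N26: 42 each (2 lost).
    N14: 80+42 = 122 ≤ 130
    N15: 60+42 = 102 ≤ 130
    N21: 130+42 = 172 > 160
    N26: 83+42 = 125 > 60
Round 2 — N21, N26 trip offline.
  N21 sheds 172 MW to N14, N2, N23, N4: 43 each.
    N14: 122+43 = 165 > 130
    N2: 80+43 = 123 ≤ 150
    N23: 133+43 = 176 > 150
    N4: 60+43 = 103 > 90
  N26 sheds 125 MW to N27, N4: 62 each (1 lost).
    N27: 83+62 = 145 > 120
    N4: 103+62 = 165 > 90
Round 3 — N14, N23, N27, N4 trip offline.
  N14 sheds 165 MW: no online neighbours, lost.
  N23 sheds 176 MW to N9: 176 each.
    N9: 80+176 = 256 > 100
  N27 sheds 145 MW to N15, N2: 72 each (1 lost).
    N15: 102+72 = 174 > 130
    N2: 123+72 = 195 > 150
  N4 sheds 165 MW to N15, N2: 82 each (1 lost).
    N15: 174+82 = 256 > 130
    N2: 195+82 = 277 > 150
Round 4 — N15, N2, N9 trip offline.
  N15 sheds 256 MW: no online neighbours, lost.
  N2 sheds 277 MW: no online neighbours, lost.
  N9 sheds 256 MW: no online neighbours, lost.
No further trips.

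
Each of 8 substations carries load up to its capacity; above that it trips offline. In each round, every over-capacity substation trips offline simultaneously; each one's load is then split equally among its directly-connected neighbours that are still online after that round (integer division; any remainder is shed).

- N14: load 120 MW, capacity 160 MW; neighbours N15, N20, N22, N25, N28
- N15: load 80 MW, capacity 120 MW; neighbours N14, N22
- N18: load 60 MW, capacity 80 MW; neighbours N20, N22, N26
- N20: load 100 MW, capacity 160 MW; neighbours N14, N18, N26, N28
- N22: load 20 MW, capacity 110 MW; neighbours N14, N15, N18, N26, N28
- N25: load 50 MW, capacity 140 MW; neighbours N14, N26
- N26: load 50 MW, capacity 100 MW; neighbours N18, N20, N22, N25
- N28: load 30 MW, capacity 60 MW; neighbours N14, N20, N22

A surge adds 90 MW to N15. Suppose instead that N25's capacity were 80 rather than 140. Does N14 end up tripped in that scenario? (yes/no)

yes

With N25's capacity at 80:
Round 1 — N15 at 170 > 120. N15 trips offline.
  N15 sheds 170 MW to N14, N22: 85 each.
    N14: 120+85 = 205 > 160
    N22: 20+85 = 105 ≤ 110
Round 2 — N14 trips offline.
  N14 sheds 205 MW to N20, N22, N25, N28: 51 each (1 lost).
    N20: 100+51 = 151 ≤ 160
    N22: 105+51 = 156 > 110
    N25: 50+51 = 101 > 80
    N28: 30+51 = 81 > 60
Round 3 — N22, N25, N28 trip offline.
  N22 sheds 156 MW to N18, N26: 78 each.
    N18: 60+78 = 138 > 80
    N26: 50+78 = 128 > 100
  N25 sheds 101 MW to N26: 101 each.
    N26: 128+101 = 229 > 100
  N28 sheds 81 MW to N20: 81 each.
    N20: 151+81 = 232 > 160
Round 4 — N18, N20, N26 trip offline.
  N18 sheds 138 MW: no online neighbours, lost.
  N20 sheds 232 MW: no online neighbours, lost.
  N26 sheds 229 MW: no online neighbours, lost.
No further trips.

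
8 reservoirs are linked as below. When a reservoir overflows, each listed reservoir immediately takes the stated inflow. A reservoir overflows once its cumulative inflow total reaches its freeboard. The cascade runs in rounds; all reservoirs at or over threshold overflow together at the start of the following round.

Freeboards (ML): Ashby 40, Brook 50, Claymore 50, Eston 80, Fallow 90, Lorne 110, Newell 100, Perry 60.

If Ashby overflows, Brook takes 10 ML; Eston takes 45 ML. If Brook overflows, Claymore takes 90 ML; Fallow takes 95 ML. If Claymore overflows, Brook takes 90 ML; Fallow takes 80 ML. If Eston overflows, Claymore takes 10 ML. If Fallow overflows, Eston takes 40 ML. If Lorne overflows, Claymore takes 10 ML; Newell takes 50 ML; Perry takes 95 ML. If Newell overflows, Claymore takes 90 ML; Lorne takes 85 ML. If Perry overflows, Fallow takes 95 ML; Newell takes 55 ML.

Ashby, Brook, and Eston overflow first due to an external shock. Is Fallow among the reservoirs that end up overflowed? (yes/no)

Round 1 — Ashby, Brook, Eston overflow (initial).
  Claymore: +90+10 → 100 ≥ 50
  Fallow: +95 → 95 ≥ 90
Round 2 — Claymore, Fallow overflow.
No further overflows.

yes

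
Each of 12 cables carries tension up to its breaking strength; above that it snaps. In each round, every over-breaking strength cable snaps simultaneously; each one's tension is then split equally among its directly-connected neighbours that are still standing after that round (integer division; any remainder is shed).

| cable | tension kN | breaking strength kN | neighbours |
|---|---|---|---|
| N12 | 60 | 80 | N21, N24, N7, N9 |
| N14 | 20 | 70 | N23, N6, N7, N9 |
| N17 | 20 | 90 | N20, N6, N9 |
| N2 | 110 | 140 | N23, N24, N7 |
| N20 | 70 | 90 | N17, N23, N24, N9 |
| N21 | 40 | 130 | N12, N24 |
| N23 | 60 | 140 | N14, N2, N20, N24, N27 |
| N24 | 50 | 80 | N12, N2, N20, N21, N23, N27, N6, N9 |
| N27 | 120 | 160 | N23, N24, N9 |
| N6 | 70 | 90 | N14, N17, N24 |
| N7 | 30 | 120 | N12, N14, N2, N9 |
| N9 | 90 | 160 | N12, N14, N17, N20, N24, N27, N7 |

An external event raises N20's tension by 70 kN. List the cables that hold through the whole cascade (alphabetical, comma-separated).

Round 1 — N20 at 140 > 90. N20 snaps.
  N20 sheds 140 kN to N17, N23, N24, N9: 35 each.
    N17: 20+35 = 55 ≤ 90
    N23: 60+35 = 95 ≤ 140
    N24: 50+35 = 85 > 80
    N9: 90+35 = 125 ≤ 160
Round 2 — N24 snaps.
  N24 sheds 85 kN to N12, N2, N21, N23, N27, N6, N9: 12 each (1 lost).
    N12: 60+12 = 72 ≤ 80
    N2: 110+12 = 122 ≤ 140
    N21: 40+12 = 52 ≤ 130
    N23: 95+12 = 107 ≤ 140
    N27: 120+12 = 132 ≤ 160
    N6: 70+12 = 82 ≤ 90
    N9: 125+12 = 137 ≤ 160
No further breaks.

N12, N14, N17, N2, N21, N23, N27, N6, N7, N9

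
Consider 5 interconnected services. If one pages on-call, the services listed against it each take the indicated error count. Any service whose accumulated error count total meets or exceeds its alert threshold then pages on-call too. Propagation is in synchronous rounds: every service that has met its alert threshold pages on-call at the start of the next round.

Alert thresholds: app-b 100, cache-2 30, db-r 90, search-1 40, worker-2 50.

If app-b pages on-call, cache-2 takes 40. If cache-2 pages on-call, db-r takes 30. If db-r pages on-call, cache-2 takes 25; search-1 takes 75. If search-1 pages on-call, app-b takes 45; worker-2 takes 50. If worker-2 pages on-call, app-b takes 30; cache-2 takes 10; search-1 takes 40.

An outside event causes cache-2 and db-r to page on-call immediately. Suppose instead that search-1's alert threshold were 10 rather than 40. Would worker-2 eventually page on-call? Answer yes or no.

yes

With search-1's alert threshold at 10:
Round 1 — cache-2, db-r page on-call (initial).
  search-1: +75 → 75 ≥ 10
Round 2 — search-1 pages on-call.
  app-b: +45 → 45 < 100
  worker-2: +50 → 50 ≥ 50
Round 3 — worker-2 pages on-call.
  app-b: +30 → 75 < 100
No further pages.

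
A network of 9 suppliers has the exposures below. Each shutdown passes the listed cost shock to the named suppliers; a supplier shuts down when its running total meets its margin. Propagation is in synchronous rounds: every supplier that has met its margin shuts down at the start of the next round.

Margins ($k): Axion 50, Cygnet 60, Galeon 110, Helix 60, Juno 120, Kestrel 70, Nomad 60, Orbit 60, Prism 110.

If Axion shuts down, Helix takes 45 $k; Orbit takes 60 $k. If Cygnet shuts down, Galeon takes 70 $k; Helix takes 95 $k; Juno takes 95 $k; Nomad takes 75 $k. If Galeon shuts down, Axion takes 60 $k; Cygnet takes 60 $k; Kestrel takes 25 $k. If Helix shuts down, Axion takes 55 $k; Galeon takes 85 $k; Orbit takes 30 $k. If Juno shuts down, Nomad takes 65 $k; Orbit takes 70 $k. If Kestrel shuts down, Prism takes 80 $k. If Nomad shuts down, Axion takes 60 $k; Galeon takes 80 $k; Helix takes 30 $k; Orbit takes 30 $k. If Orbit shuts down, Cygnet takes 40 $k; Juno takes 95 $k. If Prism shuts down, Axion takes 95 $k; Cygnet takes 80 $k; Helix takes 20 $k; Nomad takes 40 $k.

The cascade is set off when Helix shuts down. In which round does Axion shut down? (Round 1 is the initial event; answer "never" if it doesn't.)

Round 1 — Helix shuts down (initial).
  Axion: +55 → 55 ≥ 50
  Galeon: +85 → 85 < 110
  Orbit: +30 → 30 < 60
Round 2 — Axion shuts down.
  Orbit: +60 → 90 ≥ 60
Round 3 — Orbit shuts down.
  Cygnet: +40 → 40 < 60
  Juno: +95 → 95 < 120
No further shutdowns.

2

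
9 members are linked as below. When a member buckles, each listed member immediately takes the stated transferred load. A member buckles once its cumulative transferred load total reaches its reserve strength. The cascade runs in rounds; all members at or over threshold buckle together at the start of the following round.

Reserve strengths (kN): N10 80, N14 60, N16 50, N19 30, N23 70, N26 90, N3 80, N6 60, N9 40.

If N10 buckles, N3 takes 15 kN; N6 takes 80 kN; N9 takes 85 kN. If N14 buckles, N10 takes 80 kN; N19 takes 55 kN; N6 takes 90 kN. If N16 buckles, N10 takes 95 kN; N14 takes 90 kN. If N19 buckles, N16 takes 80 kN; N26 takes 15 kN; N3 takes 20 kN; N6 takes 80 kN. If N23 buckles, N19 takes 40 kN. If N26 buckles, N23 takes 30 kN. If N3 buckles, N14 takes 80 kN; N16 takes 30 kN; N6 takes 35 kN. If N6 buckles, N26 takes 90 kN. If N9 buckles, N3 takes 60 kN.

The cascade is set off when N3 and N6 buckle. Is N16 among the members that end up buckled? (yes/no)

Round 1 — N3, N6 buckle (initial).
  N14: +80 → 80 ≥ 60
  N16: +30 → 30 < 50
  N26: +90 → 90 ≥ 90
Round 2 — N14, N26 buckle.
  N10: +80 → 80 ≥ 80
  N19: +55 → 55 ≥ 30
  N23: +30 → 30 < 70
Round 3 — N10, N19 buckle.
  N16: +80 → 110 ≥ 50
  N9: +85 → 85 ≥ 40
Round 4 — N16, N9 buckle.
No further bucklings.

yes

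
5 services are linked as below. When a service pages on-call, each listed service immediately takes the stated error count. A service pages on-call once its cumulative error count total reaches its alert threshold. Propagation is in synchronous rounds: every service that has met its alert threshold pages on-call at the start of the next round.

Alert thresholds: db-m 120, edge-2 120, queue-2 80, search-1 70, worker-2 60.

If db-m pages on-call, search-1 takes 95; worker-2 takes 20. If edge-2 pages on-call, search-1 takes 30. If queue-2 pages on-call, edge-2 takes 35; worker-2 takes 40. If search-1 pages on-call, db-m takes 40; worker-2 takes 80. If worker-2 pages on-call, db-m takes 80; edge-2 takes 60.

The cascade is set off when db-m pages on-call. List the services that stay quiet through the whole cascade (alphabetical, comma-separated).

edge-2, queue-2

Round 1 — db-m pages on-call (initial).
  search-1: +95 → 95 ≥ 70
  worker-2: +20 → 20 < 60
Round 2 — search-1 pages on-call.
  worker-2: +80 → 100 ≥ 60
Round 3 — worker-2 pages on-call.
  edge-2: +60 → 60 < 120
No further pages.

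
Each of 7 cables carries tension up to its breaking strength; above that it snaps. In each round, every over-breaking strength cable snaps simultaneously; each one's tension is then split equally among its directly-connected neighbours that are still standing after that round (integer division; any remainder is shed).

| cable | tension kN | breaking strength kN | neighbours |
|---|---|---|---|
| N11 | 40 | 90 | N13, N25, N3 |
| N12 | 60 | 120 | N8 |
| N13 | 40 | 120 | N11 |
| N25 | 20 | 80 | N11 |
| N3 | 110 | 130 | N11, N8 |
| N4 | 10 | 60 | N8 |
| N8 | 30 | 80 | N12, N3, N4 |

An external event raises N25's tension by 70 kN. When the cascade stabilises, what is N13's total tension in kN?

Round 1 — N25 at 90 > 80. N25 snaps.
  N25 sheds 90 kN to N11: 90 each.
    N11: 40+90 = 130 > 90
Round 2 — N11 snaps.
  N11 sheds 130 kN to N13, N3: 65 each.
    N13: 40+65 = 105 ≤ 120
    N3: 110+65 = 175 > 130
Round 3 — N3 snaps.
  N3 sheds 175 kN to N8: 175 each.
    N8: 30+175 = 205 > 80
Round 4 — N8 snaps.
  N8 sheds 205 kN to N12, N4: 102 each (1 lost).
    N12: 60+102 = 162 > 120
    N4: 10+102 = 112 > 60
Round 5 — N12, N4 snap.
  N12 sheds 162 kN: no online neighbours, lost.
  N4 sheds 112 kN: no online neighbours, lost.
No further breaks.

105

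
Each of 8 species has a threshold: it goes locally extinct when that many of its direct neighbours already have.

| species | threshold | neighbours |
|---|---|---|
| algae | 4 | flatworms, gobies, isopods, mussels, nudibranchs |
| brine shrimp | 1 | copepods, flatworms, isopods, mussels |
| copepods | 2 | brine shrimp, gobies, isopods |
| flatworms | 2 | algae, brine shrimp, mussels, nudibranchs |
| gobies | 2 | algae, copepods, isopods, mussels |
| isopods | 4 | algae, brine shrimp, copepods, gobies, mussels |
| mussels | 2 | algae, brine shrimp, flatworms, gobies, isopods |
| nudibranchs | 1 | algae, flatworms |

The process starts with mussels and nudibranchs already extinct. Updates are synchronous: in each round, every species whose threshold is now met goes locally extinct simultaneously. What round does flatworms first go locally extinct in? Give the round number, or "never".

Round 1 — mussels, nudibranchs go locally extinct (initial).
Round 2 — checking thresholds:
  algae: 2 of 5 neighbours < 4, below threshold.
  brine shrimp: 1 of 4 neighbours ≥ 1, goes locally extinct.
  flatworms: 2 of 4 neighbours ≥ 2, goes locally extinct.
  gobies: 1 of 4 neighbours < 2, below threshold.
  isopods: 1 of 5 neighbours < 4, below threshold.
Round 3 — no new extinctions; cascade stops.

2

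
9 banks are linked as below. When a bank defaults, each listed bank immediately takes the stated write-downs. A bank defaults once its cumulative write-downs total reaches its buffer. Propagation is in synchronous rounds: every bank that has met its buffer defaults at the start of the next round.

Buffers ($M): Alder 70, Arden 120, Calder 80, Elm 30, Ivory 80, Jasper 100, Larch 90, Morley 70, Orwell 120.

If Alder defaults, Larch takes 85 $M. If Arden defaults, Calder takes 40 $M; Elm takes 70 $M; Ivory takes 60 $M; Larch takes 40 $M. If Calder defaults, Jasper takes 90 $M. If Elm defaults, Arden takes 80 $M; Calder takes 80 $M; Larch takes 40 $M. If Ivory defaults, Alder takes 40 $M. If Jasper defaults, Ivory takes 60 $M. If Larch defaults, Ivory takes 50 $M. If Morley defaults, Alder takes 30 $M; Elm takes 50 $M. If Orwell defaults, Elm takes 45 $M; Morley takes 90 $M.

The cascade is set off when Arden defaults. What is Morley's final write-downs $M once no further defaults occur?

0

Round 1 — Arden defaults (initial).
  Calder: +40 → 40 < 80
  Elm: +70 → 70 ≥ 30
  Ivory: +60 → 60 < 80
  Larch: +40 → 40 < 90
Round 2 — Elm defaults.
  Calder: +80 → 120 ≥ 80
  Larch: +40 → 80 < 90
Round 3 — Calder defaults.
  Jasper: +90 → 90 < 100
No further defaults.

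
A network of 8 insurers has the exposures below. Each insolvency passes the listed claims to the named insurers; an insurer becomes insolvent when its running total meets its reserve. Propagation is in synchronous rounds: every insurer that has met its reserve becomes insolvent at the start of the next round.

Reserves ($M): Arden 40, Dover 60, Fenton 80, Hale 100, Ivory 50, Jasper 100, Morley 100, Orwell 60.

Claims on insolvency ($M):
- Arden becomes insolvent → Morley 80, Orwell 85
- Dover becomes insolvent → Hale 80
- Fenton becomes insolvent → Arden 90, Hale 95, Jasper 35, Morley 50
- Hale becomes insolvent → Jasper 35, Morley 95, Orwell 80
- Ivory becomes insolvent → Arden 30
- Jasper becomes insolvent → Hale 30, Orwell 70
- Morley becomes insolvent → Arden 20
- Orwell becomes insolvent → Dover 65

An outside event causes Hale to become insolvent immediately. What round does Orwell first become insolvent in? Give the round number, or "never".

2

Round 1 — Hale becomes insolvent (initial).
  Jasper: +35 → 35 < 100
  Morley: +95 → 95 < 100
  Orwell: +80 → 80 ≥ 60
Round 2 — Orwell becomes insolvent.
  Dover: +65 → 65 ≥ 60
Round 3 — Dover becomes insolvent.
No further insolvencies.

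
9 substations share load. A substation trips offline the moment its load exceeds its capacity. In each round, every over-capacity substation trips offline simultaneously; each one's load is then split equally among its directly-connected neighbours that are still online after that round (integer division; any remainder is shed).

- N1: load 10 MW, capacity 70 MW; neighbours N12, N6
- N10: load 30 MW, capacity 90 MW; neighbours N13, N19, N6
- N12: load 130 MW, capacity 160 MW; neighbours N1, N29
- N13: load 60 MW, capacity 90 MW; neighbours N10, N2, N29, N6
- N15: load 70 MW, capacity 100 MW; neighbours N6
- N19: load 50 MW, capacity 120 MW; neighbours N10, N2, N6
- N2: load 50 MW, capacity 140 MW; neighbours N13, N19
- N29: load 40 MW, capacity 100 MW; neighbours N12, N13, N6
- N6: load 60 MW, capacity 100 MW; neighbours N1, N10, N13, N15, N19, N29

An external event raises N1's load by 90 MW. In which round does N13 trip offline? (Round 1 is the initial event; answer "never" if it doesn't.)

Round 1 — N1 at 100 > 70. N1 trips offline.
  N1 sheds 100 MW to N12, N6: 50 each.
    N12: 130+50 = 180 > 160
    N6: 60+50 = 110 > 100
Round 2 — N12, N6 trip offline.
  N12 sheds 180 MW to N29: 180 each.
    N29: 40+180 = 220 > 100
  N6 sheds 110 MW to N10, N13, N15, N19, N29: 22 each.
    N10: 30+22 = 52 ≤ 90
    N13: 60+22 = 82 ≤ 90
    N15: 70+22 = 92 ≤ 100
    N19: 50+22 = 72 ≤ 120
    N29: 220+22 = 242 > 100
Round 3 — N29 trips offline.
  N29 sheds 242 MW to N13: 242 each.
    N13: 82+242 = 324 > 90
Round 4 — N13 trips offline.
  N13 sheds 324 MW to N10, N2: 162 each.
    N10: 52+162 = 214 > 90
    N2: 50+162 = 212 > 140
Round 5 — N10, N2 trip offline.
  N10 sheds 214 MW to N19: 214 each.
    N19: 72+214 = 286 > 120
  N2 sheds 212 MW to N19: 212 each.
    N19: 286+212 = 498 > 120
Round 6 — N19 trips offline.
  N19 sheds 498 MW: no online neighbours, lost.
No further trips.

4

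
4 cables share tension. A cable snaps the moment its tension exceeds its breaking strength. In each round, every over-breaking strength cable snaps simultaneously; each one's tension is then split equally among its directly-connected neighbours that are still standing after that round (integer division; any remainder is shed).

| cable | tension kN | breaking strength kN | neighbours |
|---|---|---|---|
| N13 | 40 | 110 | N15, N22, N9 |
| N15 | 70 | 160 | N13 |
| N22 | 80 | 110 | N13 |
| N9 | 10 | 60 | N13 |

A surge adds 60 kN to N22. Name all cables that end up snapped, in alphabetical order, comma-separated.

Round 1 — N22 at 140 > 110. N22 snaps.
  N22 sheds 140 kN to N13: 140 each.
    N13: 40+140 = 180 > 110
Round 2 — N13 snaps.
  N13 sheds 180 kN to N15, N9: 90 each.
    N15: 70+90 = 160 ≤ 160
    N9: 10+90 = 100 > 60
Round 3 — N9 snaps.
  N9 sheds 100 kN: no online neighbours, lost.
No further breaks.

N13, N22, N9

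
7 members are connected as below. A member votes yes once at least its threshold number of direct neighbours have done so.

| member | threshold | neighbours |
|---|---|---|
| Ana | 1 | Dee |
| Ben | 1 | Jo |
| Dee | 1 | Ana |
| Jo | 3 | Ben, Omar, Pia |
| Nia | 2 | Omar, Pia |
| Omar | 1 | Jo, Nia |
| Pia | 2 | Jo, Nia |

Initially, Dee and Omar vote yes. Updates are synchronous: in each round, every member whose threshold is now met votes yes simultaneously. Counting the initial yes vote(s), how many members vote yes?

Round 1 — Dee, Omar vote yes (initial).
Round 2 — checking thresholds:
  Ana: 1 of 1 neighbours ≥ 1, votes yes.
  Jo: 1 of 3 neighbours < 3, below threshold.
  Nia: 1 of 2 neighbours < 2, below threshold.
Round 3 — no new yes votes; cascade stops.

3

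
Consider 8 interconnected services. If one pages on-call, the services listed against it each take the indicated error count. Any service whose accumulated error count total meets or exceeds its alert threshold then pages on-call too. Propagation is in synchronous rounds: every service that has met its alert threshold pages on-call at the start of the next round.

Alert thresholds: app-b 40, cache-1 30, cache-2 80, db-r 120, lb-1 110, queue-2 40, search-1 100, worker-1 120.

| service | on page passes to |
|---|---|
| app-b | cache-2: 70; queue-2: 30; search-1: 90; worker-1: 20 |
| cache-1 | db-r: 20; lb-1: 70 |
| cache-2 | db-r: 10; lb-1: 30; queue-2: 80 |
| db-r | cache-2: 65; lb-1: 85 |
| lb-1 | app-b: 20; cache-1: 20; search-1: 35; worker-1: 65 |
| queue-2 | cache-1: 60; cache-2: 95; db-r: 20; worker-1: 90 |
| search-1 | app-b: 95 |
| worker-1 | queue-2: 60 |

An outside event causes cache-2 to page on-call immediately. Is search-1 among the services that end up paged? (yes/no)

no

Round 1 — cache-2 pages on-call (initial).
  db-r: +10 → 10 < 120
  lb-1: +30 → 30 < 110
  queue-2: +80 → 80 ≥ 40
Round 2 — queue-2 pages on-call.
  cache-1: +60 → 60 ≥ 30
  db-r: +20 → 30 < 120
  worker-1: +90 → 90 < 120
Round 3 — cache-1 pages on-call.
  db-r: +20 → 50 < 120
  lb-1: +70 → 100 < 110
No further pages.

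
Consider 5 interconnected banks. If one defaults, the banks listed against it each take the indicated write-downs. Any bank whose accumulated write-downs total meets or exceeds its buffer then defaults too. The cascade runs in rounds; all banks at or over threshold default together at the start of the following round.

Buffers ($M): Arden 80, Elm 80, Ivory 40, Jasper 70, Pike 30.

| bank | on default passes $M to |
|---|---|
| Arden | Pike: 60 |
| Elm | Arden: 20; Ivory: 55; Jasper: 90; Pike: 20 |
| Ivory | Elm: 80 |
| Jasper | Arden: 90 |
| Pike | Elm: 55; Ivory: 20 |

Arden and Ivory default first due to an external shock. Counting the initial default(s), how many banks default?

Round 1 — Arden, Ivory default (initial).
  Elm: +80 → 80 ≥ 80
  Pike: +60 → 60 ≥ 30
Round 2 — Elm, Pike default.
  Jasper: +90 → 90 ≥ 70
Round 3 — Jasper defaults.
No further defaults.

5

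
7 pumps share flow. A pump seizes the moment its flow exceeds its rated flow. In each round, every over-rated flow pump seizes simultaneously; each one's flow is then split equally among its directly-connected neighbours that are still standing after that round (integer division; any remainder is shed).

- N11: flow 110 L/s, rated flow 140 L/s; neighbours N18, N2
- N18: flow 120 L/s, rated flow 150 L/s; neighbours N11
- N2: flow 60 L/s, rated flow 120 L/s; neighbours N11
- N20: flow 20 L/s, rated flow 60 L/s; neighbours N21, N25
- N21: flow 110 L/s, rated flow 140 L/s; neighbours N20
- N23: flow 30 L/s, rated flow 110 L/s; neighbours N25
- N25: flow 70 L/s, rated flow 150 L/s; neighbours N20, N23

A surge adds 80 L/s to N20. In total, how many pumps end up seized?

Round 1 — N20 at 100 > 60. N20 seizes.
  N20 sheds 100 L/s to N21, N25: 50 each.
    N21: 110+50 = 160 > 140
    N25: 70+50 = 120 ≤ 150
Round 2 — N21 seizes.
  N21 sheds 160 L/s: no online neighbours, lost.
No further seizures.

2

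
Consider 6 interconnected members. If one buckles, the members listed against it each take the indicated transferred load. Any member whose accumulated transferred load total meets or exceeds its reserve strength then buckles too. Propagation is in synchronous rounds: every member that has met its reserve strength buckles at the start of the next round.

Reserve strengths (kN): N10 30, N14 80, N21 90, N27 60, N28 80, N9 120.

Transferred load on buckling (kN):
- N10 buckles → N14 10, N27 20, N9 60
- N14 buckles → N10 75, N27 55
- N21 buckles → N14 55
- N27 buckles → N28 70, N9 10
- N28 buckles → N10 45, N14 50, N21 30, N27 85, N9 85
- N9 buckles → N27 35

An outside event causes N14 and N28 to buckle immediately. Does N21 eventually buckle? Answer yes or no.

no

Round 1 — N14, N28 buckle (initial).
  N10: +75+45 → 120 ≥ 30
  N21: +30 → 30 < 90
  N27: +55+85 → 140 ≥ 60
  N9: +85 → 85 < 120
Round 2 — N10, N27 buckle.
  N9: +60+10 → 155 ≥ 120
Round 3 — N9 buckles.
No further bucklings.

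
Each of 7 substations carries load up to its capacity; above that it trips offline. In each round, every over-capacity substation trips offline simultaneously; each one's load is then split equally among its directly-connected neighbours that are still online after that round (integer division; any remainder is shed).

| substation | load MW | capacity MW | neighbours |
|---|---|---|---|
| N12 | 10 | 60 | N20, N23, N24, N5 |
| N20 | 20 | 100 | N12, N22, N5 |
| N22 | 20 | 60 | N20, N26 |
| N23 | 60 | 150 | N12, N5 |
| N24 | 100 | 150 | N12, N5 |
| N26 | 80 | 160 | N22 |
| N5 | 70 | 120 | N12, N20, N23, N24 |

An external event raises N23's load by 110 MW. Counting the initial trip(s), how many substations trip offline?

7

Round 1 — N23 at 170 > 150. N23 trips offline.
  N23 sheds 170 MW to N12, N5: 85 each.
    N12: 10+85 = 95 > 60
    N5: 70+85 = 155 > 120
Round 2 — N12, N5 trip offline.
  N12 sheds 95 MW to N20, N24: 47 each (1 lost).
    N20: 20+47 = 67 ≤ 100
    N24: 100+47 = 147 ≤ 150
  N5 sheds 155 MW to N20, N24: 77 each (1 lost).
    N20: 67+77 = 144 > 100
    N24: 147+77 = 224 > 150
Round 3 — N20, N24 trip offline.
  N20 sheds 144 MW to N22: 144 each.
    N22: 20+144 = 164 > 60
  N24 sheds 224 MW: no online neighbours, lost.
Round 4 — N22 trips offline.
  N22 sheds 164 MW to N26: 164 each.
    N26: 80+164 = 244 > 160
Round 5 — N26 trips offline.
  N26 sheds 244 MW: no online neighbours, lost.
No further trips.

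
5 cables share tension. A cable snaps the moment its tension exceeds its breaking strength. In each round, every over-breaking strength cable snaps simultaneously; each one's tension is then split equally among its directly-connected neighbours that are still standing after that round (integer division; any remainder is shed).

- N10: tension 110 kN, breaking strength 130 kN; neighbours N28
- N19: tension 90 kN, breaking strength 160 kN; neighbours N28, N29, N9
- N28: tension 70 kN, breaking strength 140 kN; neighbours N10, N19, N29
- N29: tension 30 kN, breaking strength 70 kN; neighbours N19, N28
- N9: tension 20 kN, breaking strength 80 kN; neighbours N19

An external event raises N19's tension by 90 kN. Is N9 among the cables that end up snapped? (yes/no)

no

Round 1 — N19 at 180 > 160. N19 snaps.
  N19 sheds 180 kN to N28, N29, N9: 60 each.
    N28: 70+60 = 130 ≤ 140
    N29: 30+60 = 90 > 70
    N9: 20+60 = 80 ≤ 80
Round 2 — N29 snaps.
  N29 sheds 90 kN to N28: 90 each.
    N28: 130+90 = 220 > 140
Round 3 — N28 snaps.
  N28 sheds 220 kN to N10: 220 each.
    N10: 110+220 = 330 > 130
Round 4 — N10 snaps.
  N10 sheds 330 kN: no online neighbours, lost.
No further breaks.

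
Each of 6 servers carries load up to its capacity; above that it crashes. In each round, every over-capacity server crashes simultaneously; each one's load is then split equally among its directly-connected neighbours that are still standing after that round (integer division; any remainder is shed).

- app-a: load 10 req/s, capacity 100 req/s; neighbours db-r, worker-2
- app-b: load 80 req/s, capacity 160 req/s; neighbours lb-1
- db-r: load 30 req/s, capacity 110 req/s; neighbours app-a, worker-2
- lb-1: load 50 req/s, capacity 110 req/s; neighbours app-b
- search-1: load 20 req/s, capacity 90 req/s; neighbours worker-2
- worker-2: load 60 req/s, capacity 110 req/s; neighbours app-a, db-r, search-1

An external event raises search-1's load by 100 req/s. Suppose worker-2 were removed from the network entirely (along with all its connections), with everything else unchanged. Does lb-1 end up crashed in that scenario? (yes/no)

no

With worker-2 removed:
Round 1 — search-1 at 120 > 90. search-1 crashes.
  search-1 sheds 120 req/s: no online neighbours, lost.
No further crashes.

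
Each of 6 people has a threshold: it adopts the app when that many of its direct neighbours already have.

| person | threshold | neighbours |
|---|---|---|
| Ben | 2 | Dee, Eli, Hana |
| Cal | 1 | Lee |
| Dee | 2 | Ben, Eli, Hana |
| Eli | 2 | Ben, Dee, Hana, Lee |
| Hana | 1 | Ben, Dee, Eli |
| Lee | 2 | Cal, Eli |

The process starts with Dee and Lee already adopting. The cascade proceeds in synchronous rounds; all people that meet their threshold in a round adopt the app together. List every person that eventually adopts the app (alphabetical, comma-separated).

Round 1 — Dee, Lee adopt the app (initial).
Round 2 — checking thresholds:
  Ben: 1 of 3 neighbours < 2, not yet.
  Cal: 1 of 1 neighbours ≥ 1, adopts the app.
  Eli: 2 of 4 neighbours ≥ 2, adopts the app.
  Hana: 1 of 3 neighbours ≥ 1, adopts the app.
Round 3 — checking thresholds:
  Ben: 3 of 3 neighbours ≥ 2, adopts the app.
Round 4 — no new adoptions; cascade stops.

Ben, Cal, Dee, Eli, Hana, Lee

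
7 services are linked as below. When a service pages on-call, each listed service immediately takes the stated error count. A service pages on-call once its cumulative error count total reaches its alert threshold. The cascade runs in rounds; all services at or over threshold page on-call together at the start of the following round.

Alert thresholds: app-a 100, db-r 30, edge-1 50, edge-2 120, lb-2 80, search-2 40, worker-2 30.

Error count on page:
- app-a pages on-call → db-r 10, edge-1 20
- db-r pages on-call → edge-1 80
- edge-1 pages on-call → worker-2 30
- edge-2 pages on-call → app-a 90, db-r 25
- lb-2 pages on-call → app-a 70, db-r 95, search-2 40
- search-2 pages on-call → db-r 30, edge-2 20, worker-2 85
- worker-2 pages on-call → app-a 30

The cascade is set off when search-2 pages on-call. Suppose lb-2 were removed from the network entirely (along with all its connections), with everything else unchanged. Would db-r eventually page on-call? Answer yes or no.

yes

With lb-2 removed:
Round 1 — search-2 pages on-call (initial).
  db-r: +30 → 30 ≥ 30
  edge-2: +20 → 20 < 120
  worker-2: +85 → 85 ≥ 30
Round 2 — db-r, worker-2 page on-call.
  app-a: +30 → 30 < 100
  edge-1: +80 → 80 ≥ 50
Round 3 — edge-1 pages on-call.
No further pages.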